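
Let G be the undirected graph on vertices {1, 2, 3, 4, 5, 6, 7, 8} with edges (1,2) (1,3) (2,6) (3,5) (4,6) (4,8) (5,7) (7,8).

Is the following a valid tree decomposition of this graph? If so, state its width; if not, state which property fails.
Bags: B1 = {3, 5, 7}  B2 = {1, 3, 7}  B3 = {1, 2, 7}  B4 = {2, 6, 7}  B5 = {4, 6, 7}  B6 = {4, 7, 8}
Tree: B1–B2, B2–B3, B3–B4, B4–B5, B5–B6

Yes; width 2.

Checking the three conditions: (i) the bags cover all of {1, 2, 3, 4, 5, 6, 7, 8}; (ii) for each edge, some bag contains both endpoints; (iii) the bags containing any fixed vertex form a subtree. All hold, so the decomposition is valid with width 3 − 1 = 2.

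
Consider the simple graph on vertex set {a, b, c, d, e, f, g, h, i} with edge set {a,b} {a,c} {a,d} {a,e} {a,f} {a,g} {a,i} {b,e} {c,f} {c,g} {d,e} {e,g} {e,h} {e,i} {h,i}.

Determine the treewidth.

A width-2 tree decomposition is:
Bags: B1 = {a, b, e}  B2 = {a, e, g}  B3 = {a, c, g}  B4 = {a, e, i}  B5 = {a, d, e}  B6 = {e, h, i}  B7 = {a, c, f}
Tree: B1–B2, B2–B3, B1–B4, B2–B5, B4–B6, B3–B7
The largest bag has 3 vertices, giving width 2; this decomposition certifies tw(G) ≤ 2. On the other hand G contains the 3-clique {e, h, i}. A clique must lie in a single bag of any decomposition, so no decomposition can have width below 2. Hence tw(G) = 2 exactly.

2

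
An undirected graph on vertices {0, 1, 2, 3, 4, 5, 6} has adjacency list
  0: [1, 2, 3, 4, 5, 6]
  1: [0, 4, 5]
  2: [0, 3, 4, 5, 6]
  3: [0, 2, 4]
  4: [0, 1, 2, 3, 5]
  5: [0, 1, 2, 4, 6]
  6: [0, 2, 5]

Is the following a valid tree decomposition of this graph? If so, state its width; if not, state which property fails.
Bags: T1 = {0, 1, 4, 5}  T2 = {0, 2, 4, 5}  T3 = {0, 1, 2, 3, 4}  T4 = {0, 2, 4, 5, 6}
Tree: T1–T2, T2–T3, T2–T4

No — bags containing vertex 1 are not connected in the tree.

A tree decomposition must satisfy three properties: every vertex lies in some bag; for every edge, both endpoints lie together in some bag; and for every vertex, the bags containing it form a connected subtree. Here bags containing vertex 1 are not connected in the tree, so the decomposition is invalid.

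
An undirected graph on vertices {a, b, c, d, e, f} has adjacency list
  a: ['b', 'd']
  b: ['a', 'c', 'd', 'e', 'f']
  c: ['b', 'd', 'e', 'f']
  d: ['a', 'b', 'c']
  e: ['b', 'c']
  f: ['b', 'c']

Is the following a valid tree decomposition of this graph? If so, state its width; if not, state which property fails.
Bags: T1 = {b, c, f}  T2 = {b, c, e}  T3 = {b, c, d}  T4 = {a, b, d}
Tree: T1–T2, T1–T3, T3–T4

Yes; width 2.

Every vertex of G appears in some bag (union = {a, b, c, d, e, f}); every edge is covered by a bag; and for each vertex v the set of bags containing v is connected in the bag tree. The decomposition is therefore valid. The largest bag has 3 vertices, so the width is 2.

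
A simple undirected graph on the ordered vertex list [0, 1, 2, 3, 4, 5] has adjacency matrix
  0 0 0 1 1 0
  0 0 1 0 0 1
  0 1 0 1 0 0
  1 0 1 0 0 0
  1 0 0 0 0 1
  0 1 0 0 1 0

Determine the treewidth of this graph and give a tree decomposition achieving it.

Every bag has size at most 3, so the width is 3 − 1 = 2 and tw(G) ≤ 2. The edges 3–2–1–5–4–0–3 form a cycle, so G is not a tree and its treewidth is at least 2. Combining the bounds, tw(G) = 2.

Treewidth 2.
One such decomposition:
Bags: B1 = {1, 2, 3}  B2 = {1, 3, 5}  B3 = {3, 4, 5}  B4 = {0, 3, 4}
Tree: B1–B2, B2–B3, B3–B4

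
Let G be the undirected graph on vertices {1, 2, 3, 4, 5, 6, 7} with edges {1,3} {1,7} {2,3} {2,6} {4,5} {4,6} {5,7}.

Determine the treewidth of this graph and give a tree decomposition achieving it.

Treewidth 2.
One optimal decomposition is:
Bags: B1 = {2, 4, 6}  B2 = {2, 3, 4}  B3 = {1, 3, 4}  B4 = {1, 4, 7}  B5 = {4, 5, 7}
Tree: B1–B2, B2–B3, B3–B4, B4–B5

Every bag has size at most 3, so the width is 3 − 1 = 2 and tw(G) ≤ 2. For the lower bound, G contains the cycle 4–6–2–3–1–7–5–4, so G is not a forest; only forests have treewidth ≤ 1, hence tw(G) ≥ 2. Combining the bounds, tw(G) = 2.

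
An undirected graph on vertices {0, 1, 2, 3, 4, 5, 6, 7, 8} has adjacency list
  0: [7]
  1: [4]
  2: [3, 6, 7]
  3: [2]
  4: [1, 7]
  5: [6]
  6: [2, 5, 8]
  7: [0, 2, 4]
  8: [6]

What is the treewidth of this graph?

A width-1 tree decomposition is:
Bags: B1 = {6, 8}  B2 = {2, 6}  B3 = {2, 3}  B4 = {2, 7}  B5 = {4, 7}  B6 = {1, 4}  B7 = {0, 7}  B8 = {5, 6}
Tree: B1–B2, B2–B3, B3–B4, B4–B5, B5–B6, B5–B7, B1–B8
Each bag holds 2 vertices, so the decomposition has width 1, which upper-bounds the treewidth. Any graph with an edge has treewidth ≥ 1, and G has the edge 8–6. Therefore the treewidth is 1.

1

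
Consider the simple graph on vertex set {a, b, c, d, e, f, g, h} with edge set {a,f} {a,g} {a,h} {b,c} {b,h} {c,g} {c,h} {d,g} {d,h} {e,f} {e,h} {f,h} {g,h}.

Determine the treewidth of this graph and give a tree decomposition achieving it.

Every bag has size at most 3, so the width is 3 − 1 = 2 and tw(G) ≤ 2. For the lower bound, the 3 vertices {d, g, h} are pairwise adjacent, and any tree decomposition puts a clique entirely inside one bag — forcing width ≥ 2. Hence tw(G) = 2 exactly.

Treewidth 2.
One such decomposition:
Bags: B1 = {a, g, h}  B2 = {c, g, h}  B3 = {d, g, h}  B4 = {a, f, h}  B5 = {b, c, h}  B6 = {e, f, h}
Tree: B1–B2, B1–B3, B1–B4, B2–B5, B4–B6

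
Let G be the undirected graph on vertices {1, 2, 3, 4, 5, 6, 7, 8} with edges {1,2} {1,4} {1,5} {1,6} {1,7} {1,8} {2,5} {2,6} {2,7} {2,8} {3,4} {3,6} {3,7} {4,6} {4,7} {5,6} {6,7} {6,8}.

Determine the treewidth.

A width-3 tree decomposition is:
Bags: B1 = {1, 2, 6, 7}  B2 = {1, 2, 5, 6}  B3 = {1, 4, 6, 7}  B4 = {3, 4, 6, 7}  B5 = {1, 2, 6, 8}
Tree: B1–B2, B1–B3, B3–B4, B2–B5
Every bag has size at most 4, so the width is 4 − 1 = 3 and tw(G) ≤ 3. On the other hand G contains the 4-clique {1, 2, 6, 8}. A clique must lie in a single bag of any decomposition, so no decomposition can have width below 3. The upper and lower bounds meet at 3, so that is the treewidth.

3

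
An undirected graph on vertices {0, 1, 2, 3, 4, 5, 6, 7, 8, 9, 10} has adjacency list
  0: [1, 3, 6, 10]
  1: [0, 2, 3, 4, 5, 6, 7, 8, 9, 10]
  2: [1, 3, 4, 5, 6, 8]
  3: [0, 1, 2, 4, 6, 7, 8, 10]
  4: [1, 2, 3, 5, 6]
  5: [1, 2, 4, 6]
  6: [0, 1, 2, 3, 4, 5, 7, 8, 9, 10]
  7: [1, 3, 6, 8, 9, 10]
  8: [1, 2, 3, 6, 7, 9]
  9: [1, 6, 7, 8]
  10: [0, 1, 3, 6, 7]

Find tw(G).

4

A width-4 tree decomposition is:
Bags: B1 = {1, 3, 6, 7, 8}  B2 = {1, 3, 6, 7, 10}  B3 = {1, 2, 3, 6, 8}  B4 = {0, 1, 3, 6, 10}  B5 = {1, 2, 3, 4, 6}  B6 = {1, 6, 7, 8, 9}  B7 = {1, 2, 4, 5, 6}
Tree: B1–B2, B1–B3, B2–B4, B3–B5, B1–B6, B5–B7
Each bag holds 5 vertices, so the decomposition has width 4, which upper-bounds the treewidth. Conversely, {1, 6, 7, 8, 9} is a clique of size 5, and the vertices of any clique must share a bag in every tree decomposition; so some bag has ≥ 5 vertices and tw(G) ≥ 4. Therefore the treewidth is 4.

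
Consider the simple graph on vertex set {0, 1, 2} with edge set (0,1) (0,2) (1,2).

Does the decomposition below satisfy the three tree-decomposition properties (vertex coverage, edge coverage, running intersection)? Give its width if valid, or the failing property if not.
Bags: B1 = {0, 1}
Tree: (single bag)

No — vertex 2 appears in no bag.

A tree decomposition must satisfy three properties: every vertex lies in some bag; for every edge, both endpoints lie together in some bag; and for every vertex, the bags containing it form a connected subtree. Here vertex 2 appears in no bag, so the decomposition is invalid.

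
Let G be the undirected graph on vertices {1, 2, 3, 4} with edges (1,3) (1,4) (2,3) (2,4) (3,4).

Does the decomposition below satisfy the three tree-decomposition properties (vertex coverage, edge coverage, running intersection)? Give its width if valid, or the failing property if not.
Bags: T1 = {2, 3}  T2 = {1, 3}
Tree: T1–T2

A tree decomposition must satisfy three properties: every vertex lies in some bag; for every edge, both endpoints lie together in some bag; and for every vertex, the bags containing it form a connected subtree. Here vertex 4 appears in no bag, so the decomposition is invalid.

No — vertex 4 appears in no bag.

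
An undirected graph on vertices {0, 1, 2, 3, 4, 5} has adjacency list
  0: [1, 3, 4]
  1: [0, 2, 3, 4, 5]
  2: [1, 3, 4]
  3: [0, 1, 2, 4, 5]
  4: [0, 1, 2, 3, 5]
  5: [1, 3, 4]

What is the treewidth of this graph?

A width-3 tree decomposition is:
Bags: B1 = {1, 3, 4, 5}  B2 = {1, 2, 3, 4}  B3 = {0, 1, 3, 4}
Tree: B1–B2, B1–B3
Every bag has size at most 4, so the width is 4 − 1 = 3 and tw(G) ≤ 3. Conversely, {0, 1, 3, 4} is a clique of size 4, and the vertices of any clique must share a bag in every tree decomposition; so some bag has ≥ 4 vertices and tw(G) ≥ 3. Combining the bounds, tw(G) = 3.

3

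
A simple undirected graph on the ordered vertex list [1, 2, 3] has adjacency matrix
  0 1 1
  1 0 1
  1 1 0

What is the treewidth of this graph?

A width-2 tree decomposition is:
Bags: B1 = {1, 2, 3}
Tree: (single bag)
A single bag containing all 3 vertices is trivially a valid decomposition of width 2. On the other hand G contains the 3-clique {1, 2, 3}. A clique must lie in a single bag of any decomposition, so no decomposition can have width below 2. Therefore the treewidth is 2.

2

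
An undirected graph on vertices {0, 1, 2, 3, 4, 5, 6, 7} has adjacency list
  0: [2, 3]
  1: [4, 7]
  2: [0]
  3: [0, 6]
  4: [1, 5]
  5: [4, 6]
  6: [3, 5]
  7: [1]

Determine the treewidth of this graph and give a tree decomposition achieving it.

Every bag has size at most 2, so the width is 2 − 1 = 1 and tw(G) ≤ 1. G has an edge, so its treewidth is at least 1. Combining the bounds, tw(G) = 1.

Treewidth 1.
One such decomposition:
Bags: B1 = {0, 2}  B2 = {0, 3}  B3 = {3, 6}  B4 = {5, 6}  B5 = {4, 5}  B6 = {1, 4}  B7 = {1, 7}
Tree: B1–B2, B2–B3, B3–B4, B4–B5, B5–B6, B6–B7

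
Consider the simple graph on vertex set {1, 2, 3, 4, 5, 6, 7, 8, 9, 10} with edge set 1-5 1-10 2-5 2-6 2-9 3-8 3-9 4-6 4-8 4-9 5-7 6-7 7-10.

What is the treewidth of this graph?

2

A width-2 tree decomposition is:
Bags: B1 = {3, 4, 8}  B2 = {3, 4, 9}  B3 = {4, 6, 9}  B4 = {2, 6, 9}  B5 = {2, 6, 7}  B6 = {2, 5, 7}  B7 = {5, 7, 10}  B8 = {1, 5, 10}
Tree: B1–B2, B2–B3, B3–B4, B4–B5, B5–B6, B6–B7, B7–B8
Every bag has size at most 3, so the width is 3 − 1 = 2 and tw(G) ≤ 2. For the lower bound, G contains the cycle 8–3–9–4–8, so G is not a forest; only forests have treewidth ≤ 1, hence tw(G) ≥ 2. Therefore the treewidth is 2.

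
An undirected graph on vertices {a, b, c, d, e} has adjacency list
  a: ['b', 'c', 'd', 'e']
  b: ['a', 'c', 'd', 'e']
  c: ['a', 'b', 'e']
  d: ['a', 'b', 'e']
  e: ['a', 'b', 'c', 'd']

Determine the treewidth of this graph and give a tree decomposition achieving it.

Treewidth 3.
One optimal decomposition is:
Bags: B1 = {a, b, d, e}  B2 = {a, b, c, e}
Tree: B1–B2

The largest bag has 4 vertices, giving width 3; this decomposition certifies tw(G) ≤ 3. Conversely, {a, b, d, e} is a clique of size 4, and the vertices of any clique must share a bag in every tree decomposition; so some bag has ≥ 4 vertices and tw(G) ≥ 3. Hence tw(G) = 3 exactly.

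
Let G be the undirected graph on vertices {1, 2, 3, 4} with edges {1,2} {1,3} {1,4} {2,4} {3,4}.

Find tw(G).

A width-2 tree decomposition is:
Bags: B1 = {1, 2, 4}  B2 = {1, 3, 4}
Tree: B1–B2
Each bag holds 3 vertices, so the decomposition has width 2, which upper-bounds the treewidth. Conversely, {1, 2, 4} is a clique of size 3, and the vertices of any clique must share a bag in every tree decomposition; so some bag has ≥ 3 vertices and tw(G) ≥ 2. Therefore the treewidth is 2.

2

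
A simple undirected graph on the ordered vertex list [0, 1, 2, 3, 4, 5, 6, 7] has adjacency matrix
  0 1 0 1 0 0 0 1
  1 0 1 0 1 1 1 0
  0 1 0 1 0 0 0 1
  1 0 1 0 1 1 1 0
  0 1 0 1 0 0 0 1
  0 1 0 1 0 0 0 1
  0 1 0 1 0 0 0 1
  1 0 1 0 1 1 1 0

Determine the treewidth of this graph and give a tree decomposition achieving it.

Treewidth 3.
One such decomposition:
Bags: B1 = {1, 2, 3, 7}  B2 = {1, 3, 5, 7}  B3 = {0, 1, 3, 7}  B4 = {1, 3, 6, 7}  B5 = {1, 3, 4, 7}
Tree: B1–B2, B2–B3, B3–B4, B4–B5

Every bag has size at most 4, so the width is 4 − 1 = 3 and tw(G) ≤ 3. For the lower bound: the 4 vertex sets {2,7}, {3,5}, {1}, {0} are disjoint, each induces a connected subgraph, and every pair is joined by at least one edge of G. Contracting each set to a single vertex therefore yields K_{4} as a minor, and since treewidth is minor-monotone, tw(G) ≥ tw(K_{4}) = 3. Therefore the treewidth is 3.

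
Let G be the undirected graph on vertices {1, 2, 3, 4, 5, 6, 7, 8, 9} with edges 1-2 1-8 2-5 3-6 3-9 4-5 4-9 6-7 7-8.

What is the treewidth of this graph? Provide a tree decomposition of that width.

Treewidth 2.
One such decomposition:
Bags: B1 = {4, 5, 9}  B2 = {3, 5, 9}  B3 = {3, 5, 6}  B4 = {5, 6, 7}  B5 = {5, 7, 8}  B6 = {1, 5, 8}  B7 = {1, 2, 5}
Tree: B1–B2, B2–B3, B3–B4, B4–B5, B5–B6, B6–B7

Each bag holds 3 vertices, so the decomposition has width 2, which upper-bounds the treewidth. Since 5–4–9–3–6–7–8–1–2–5 is a cycle in G, G is not acyclic. Forests are exactly the graphs of treewidth ≤ 1, so tw(G) ≥ 2. Hence tw(G) = 2 exactly.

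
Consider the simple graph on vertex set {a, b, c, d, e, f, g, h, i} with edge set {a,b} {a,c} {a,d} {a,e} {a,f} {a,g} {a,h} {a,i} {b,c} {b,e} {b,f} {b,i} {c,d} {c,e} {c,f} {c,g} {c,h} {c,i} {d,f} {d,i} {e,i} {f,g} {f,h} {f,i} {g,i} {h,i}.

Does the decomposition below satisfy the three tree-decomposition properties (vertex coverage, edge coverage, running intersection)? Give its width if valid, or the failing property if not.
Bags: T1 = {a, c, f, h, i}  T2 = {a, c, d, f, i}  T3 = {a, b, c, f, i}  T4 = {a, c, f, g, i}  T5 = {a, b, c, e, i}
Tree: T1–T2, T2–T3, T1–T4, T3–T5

Yes; width 4.

Checking the three conditions: (i) the bags cover all of {a, b, c, d, e, f, g, h, i}; (ii) for each edge, some bag contains both endpoints; (iii) the bags containing any fixed vertex form a subtree. All hold, so the decomposition is valid with width 5 − 1 = 4.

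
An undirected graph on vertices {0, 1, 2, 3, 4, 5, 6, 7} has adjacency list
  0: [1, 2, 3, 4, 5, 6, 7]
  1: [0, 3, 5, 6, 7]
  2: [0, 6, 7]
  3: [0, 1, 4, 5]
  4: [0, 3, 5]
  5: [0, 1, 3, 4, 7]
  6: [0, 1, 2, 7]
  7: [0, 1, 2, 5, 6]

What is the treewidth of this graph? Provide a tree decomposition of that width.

Treewidth 3.
One such decomposition:
Bags: B1 = {0, 1, 5, 7}  B2 = {0, 1, 3, 5}  B3 = {0, 1, 6, 7}  B4 = {0, 3, 4, 5}  B5 = {0, 2, 6, 7}
Tree: B1–B2, B1–B3, B2–B4, B3–B5

Every bag has size at most 4, so the width is 4 − 1 = 3 and tw(G) ≤ 3. Conversely, {0, 1, 3, 5} is a clique of size 4, and the vertices of any clique must share a bag in every tree decomposition; so some bag has ≥ 4 vertices and tw(G) ≥ 3. Hence tw(G) = 3 exactly.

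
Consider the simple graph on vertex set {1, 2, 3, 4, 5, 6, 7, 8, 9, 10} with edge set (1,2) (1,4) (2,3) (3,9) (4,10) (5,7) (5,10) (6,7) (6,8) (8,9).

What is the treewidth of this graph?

A width-2 tree decomposition is:
Bags: B1 = {6, 8, 9}  B2 = {6, 7, 9}  B3 = {5, 7, 9}  B4 = {5, 9, 10}  B5 = {4, 9, 10}  B6 = {1, 4, 9}  B7 = {1, 2, 9}  B8 = {2, 3, 9}
Tree: B1–B2, B2–B3, B3–B4, B4–B5, B5–B6, B6–B7, B7–B8
The largest bag has 3 vertices, giving width 2; this decomposition certifies tw(G) ≤ 2. Since 9–8–6–7–5–10–4–1–2–3–9 is a cycle in G, G is not acyclic. Forests are exactly the graphs of treewidth ≤ 1, so tw(G) ≥ 2. Therefore the treewidth is 2.

2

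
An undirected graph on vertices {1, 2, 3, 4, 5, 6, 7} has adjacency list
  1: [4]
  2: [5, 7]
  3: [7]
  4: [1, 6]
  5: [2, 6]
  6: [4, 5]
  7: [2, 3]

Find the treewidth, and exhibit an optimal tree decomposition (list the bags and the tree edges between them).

The largest bag has 2 vertices, giving width 1; this decomposition certifies tw(G) ≤ 1. G has an edge, so its treewidth is at least 1. Therefore the treewidth is 1.

Treewidth 1.
One such decomposition:
Bags: B1 = {1, 4}  B2 = {4, 6}  B3 = {5, 6}  B4 = {2, 5}  B5 = {2, 7}  B6 = {3, 7}
Tree: B1–B2, B2–B3, B3–B4, B4–B5, B5–B6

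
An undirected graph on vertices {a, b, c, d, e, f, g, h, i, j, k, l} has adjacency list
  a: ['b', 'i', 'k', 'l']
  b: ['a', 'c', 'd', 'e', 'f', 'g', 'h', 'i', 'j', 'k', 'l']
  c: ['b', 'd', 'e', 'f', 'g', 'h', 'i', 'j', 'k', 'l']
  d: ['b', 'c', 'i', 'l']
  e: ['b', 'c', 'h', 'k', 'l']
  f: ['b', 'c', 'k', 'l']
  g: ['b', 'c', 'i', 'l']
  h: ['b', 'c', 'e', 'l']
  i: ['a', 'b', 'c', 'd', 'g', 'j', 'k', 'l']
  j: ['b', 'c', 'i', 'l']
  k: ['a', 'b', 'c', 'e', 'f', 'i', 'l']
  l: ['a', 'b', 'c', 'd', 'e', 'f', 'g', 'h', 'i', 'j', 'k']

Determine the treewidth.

4

A width-4 tree decomposition is:
Bags: B1 = {b, c, e, k, l}  B2 = {b, c, i, k, l}  B3 = {b, c, g, i, l}  B4 = {b, c, e, h, l}  B5 = {a, b, i, k, l}  B6 = {b, c, i, j, l}  B7 = {b, c, d, i, l}  B8 = {b, c, f, k, l}
Tree: B1–B2, B2–B3, B1–B4, B2–B5, B2–B6, B6–B7, B1–B8
The largest bag has 5 vertices, giving width 4; this decomposition certifies tw(G) ≤ 4. For the lower bound, the 5 vertices {b, c, e, h, l} are pairwise adjacent, and any tree decomposition puts a clique entirely inside one bag — forcing width ≥ 4. Combining the bounds, tw(G) = 4.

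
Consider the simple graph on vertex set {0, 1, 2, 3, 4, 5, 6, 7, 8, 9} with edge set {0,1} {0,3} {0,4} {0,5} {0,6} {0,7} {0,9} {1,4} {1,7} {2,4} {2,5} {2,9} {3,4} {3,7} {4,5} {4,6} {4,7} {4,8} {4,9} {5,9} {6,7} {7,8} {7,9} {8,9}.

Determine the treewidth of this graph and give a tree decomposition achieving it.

The largest bag has 4 vertices, giving width 3; this decomposition certifies tw(G) ≤ 3. On the other hand G contains the 4-clique {0, 4, 5, 9}. A clique must lie in a single bag of any decomposition, so no decomposition can have width below 3. Hence tw(G) = 3 exactly.

Treewidth 3.
Bags: B1 = {0, 4, 7, 9}  B2 = {0, 3, 4, 7}  B3 = {0, 4, 5, 9}  B4 = {0, 1, 4, 7}  B5 = {4, 7, 8, 9}  B6 = {0, 4, 6, 7}  B7 = {2, 4, 5, 9}
Tree: B1–B2, B1–B3, B2–B4, B1–B5, B2–B6, B3–B7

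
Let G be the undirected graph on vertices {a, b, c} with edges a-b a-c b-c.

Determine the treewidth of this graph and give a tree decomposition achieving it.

Treewidth 2.
One such decomposition:
Bags: B1 = {a, b, c}
Tree: (single bag)

With just one bag of size 3, the width is 3 − 1 = 2, so tw(G) ≤ 2. For the lower bound, the 3 vertices {a, b, c} are pairwise adjacent, and any tree decomposition puts a clique entirely inside one bag — forcing width ≥ 2. Combining the bounds, tw(G) = 2.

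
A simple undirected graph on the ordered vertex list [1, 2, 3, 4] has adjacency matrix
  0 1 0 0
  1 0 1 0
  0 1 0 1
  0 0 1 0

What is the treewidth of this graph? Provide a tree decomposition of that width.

Treewidth 1.
One optimal decomposition is:
Bags: B1 = {3, 4}  B2 = {2, 3}  B3 = {1, 2}
Tree: B1–B2, B2–B3

The largest bag has 2 vertices, giving width 1; this decomposition certifies tw(G) ≤ 1. Since G has at least one edge (e.g. 3–4), it is not an edgeless graph, so tw(G) ≥ 1. The upper and lower bounds meet at 1, so that is the treewidth.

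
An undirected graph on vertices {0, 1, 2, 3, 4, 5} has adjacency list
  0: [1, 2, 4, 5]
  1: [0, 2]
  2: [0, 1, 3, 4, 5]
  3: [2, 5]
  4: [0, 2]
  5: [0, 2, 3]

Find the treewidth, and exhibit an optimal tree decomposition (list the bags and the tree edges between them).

Each bag holds 3 vertices, so the decomposition has width 2, which upper-bounds the treewidth. On the other hand G contains the 3-clique {0, 1, 2}. A clique must lie in a single bag of any decomposition, so no decomposition can have width below 2. Therefore the treewidth is 2.

Treewidth 2.
Bags: B1 = {0, 2, 4}  B2 = {0, 1, 2}  B3 = {0, 2, 5}  B4 = {2, 3, 5}
Tree: B1–B2, B1–B3, B3–B4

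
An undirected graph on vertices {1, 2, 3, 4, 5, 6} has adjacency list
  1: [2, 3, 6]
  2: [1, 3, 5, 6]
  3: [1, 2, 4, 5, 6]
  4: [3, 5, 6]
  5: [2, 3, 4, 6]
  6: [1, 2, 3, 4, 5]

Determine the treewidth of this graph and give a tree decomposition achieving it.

Every bag has size at most 4, so the width is 4 − 1 = 3 and tw(G) ≤ 3. For the lower bound, the 4 vertices {1, 2, 3, 6} are pairwise adjacent, and any tree decomposition puts a clique entirely inside one bag — forcing width ≥ 3. Hence tw(G) = 3 exactly.

Treewidth 3.
One optimal decomposition is:
Bags: B1 = {1, 2, 3, 6}  B2 = {2, 3, 5, 6}  B3 = {3, 4, 5, 6}
Tree: B1–B2, B2–B3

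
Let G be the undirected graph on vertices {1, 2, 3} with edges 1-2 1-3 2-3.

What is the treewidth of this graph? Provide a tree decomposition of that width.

Treewidth 2.
One optimal decomposition is:
Bags: B1 = {1, 2, 3}
Tree: (single bag)

A single bag containing all 3 vertices is trivially a valid decomposition of width 2. Conversely, {1, 2, 3} is a clique of size 3, and the vertices of any clique must share a bag in every tree decomposition; so some bag has ≥ 3 vertices and tw(G) ≥ 2. Hence tw(G) = 2 exactly.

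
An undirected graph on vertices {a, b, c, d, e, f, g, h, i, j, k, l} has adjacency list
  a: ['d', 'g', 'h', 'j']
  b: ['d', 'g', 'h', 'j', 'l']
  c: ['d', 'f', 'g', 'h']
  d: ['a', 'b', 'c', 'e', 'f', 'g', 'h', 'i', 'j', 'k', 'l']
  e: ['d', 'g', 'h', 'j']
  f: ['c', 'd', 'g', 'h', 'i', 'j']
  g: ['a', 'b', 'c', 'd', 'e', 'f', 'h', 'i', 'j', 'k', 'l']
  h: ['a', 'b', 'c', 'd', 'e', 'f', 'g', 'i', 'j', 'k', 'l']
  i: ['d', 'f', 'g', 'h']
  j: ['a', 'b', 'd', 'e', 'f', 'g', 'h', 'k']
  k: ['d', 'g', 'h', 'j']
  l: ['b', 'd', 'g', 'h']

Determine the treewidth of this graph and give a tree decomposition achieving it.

Every bag has size at most 5, so the width is 5 − 1 = 4 and tw(G) ≤ 4. For the lower bound, the 5 vertices {d, f, g, h, j} are pairwise adjacent, and any tree decomposition puts a clique entirely inside one bag — forcing width ≥ 4. Therefore the treewidth is 4.

Treewidth 4.
One such decomposition:
Bags: B1 = {d, f, g, h, j}  B2 = {d, g, h, j, k}  B3 = {d, f, g, h, i}  B4 = {b, d, g, h, j}  B5 = {c, d, f, g, h}  B6 = {b, d, g, h, l}  B7 = {d, e, g, h, j}  B8 = {a, d, g, h, j}
Tree: B1–B2, B1–B3, B1–B4, B3–B5, B4–B6, B1–B7, B7–B8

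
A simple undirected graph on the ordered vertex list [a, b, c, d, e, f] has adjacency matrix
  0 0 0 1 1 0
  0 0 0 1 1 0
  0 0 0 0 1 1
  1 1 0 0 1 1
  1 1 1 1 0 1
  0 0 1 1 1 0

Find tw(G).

A width-2 tree decomposition is:
Bags: B1 = {d, e, f}  B2 = {a, d, e}  B3 = {b, d, e}  B4 = {c, e, f}
Tree: B1–B2, B1–B3, B1–B4
The largest bag has 3 vertices, giving width 2; this decomposition certifies tw(G) ≤ 2. On the other hand G contains the 3-clique {a, d, e}. A clique must lie in a single bag of any decomposition, so no decomposition can have width below 2. Hence tw(G) = 2 exactly.

2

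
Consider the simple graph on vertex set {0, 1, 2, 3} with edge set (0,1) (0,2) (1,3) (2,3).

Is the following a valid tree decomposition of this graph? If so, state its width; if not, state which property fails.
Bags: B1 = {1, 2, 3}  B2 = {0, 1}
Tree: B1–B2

A tree decomposition must satisfy three properties: every vertex lies in some bag; for every edge, both endpoints lie together in some bag; and for every vertex, the bags containing it form a connected subtree. Here edge (2,0) lies in no bag, so the decomposition is invalid.

No — edge (2,0) lies in no bag.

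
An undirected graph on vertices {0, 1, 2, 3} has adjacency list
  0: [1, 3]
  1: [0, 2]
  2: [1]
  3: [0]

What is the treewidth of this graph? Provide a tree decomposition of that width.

Each bag holds 2 vertices, so the decomposition has width 1, which upper-bounds the treewidth. Any graph with an edge has treewidth ≥ 1, and G has the edge 3–0. The upper and lower bounds meet at 1, so that is the treewidth.

Treewidth 1.
Bags: B1 = {0, 3}  B2 = {0, 1}  B3 = {1, 2}
Tree: B1–B2, B2–B3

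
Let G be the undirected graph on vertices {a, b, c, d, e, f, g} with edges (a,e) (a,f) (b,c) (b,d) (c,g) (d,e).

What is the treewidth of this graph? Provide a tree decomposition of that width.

Treewidth 1.
One such decomposition:
Bags: B1 = {c, g}  B2 = {b, c}  B3 = {b, d}  B4 = {d, e}  B5 = {a, e}  B6 = {a, f}
Tree: B1–B2, B2–B3, B3–B4, B4–B5, B5–B6

Each bag holds 2 vertices, so the decomposition has width 1, which upper-bounds the treewidth. G has an edge, so its treewidth is at least 1. Hence tw(G) = 1 exactly.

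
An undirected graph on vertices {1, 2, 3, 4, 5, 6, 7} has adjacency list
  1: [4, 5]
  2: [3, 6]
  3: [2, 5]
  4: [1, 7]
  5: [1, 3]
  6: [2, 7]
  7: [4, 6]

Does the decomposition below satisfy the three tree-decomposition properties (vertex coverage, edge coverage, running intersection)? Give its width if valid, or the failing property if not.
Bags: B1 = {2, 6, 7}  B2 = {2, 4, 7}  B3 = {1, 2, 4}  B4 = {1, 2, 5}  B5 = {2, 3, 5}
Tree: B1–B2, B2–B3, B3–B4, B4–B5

Yes; width 2.

Vertex coverage: the bags together contain {1, 2, 3, 4, 5, 6, 7}, the full vertex set. Edge coverage: each edge of G has both endpoints in at least one bag. Running intersection: for every vertex, the bags containing it form a connected subtree. All three properties hold, so this is a valid tree decomposition of width max|bag| − 1 = 2, and hence tw(G) ≤ 2.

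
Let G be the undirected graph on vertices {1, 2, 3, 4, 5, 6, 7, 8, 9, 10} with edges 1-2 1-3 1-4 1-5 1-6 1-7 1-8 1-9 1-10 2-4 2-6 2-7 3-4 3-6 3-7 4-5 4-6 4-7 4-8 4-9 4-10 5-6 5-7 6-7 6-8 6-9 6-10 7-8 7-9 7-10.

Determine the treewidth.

4

A width-4 tree decomposition is:
Bags: B1 = {1, 4, 6, 7, 8}  B2 = {1, 4, 6, 7, 10}  B3 = {1, 2, 4, 6, 7}  B4 = {1, 4, 6, 7, 9}  B5 = {1, 4, 5, 6, 7}  B6 = {1, 3, 4, 6, 7}
Tree: B1–B2, B2–B3, B2–B4, B3–B5, B4–B6
Each bag holds 5 vertices, so the decomposition has width 4, which upper-bounds the treewidth. Conversely, {1, 2, 4, 6, 7} is a clique of size 5, and the vertices of any clique must share a bag in every tree decomposition; so some bag has ≥ 5 vertices and tw(G) ≥ 4. Therefore the treewidth is 4.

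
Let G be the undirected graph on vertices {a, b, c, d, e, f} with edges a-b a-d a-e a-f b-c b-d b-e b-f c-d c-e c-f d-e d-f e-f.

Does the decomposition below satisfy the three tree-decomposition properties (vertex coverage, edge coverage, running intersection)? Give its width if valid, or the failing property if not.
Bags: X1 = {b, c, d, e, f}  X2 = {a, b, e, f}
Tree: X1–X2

No — edge (d,a) lies in no bag.

A tree decomposition must satisfy three properties: every vertex lies in some bag; for every edge, both endpoints lie together in some bag; and for every vertex, the bags containing it form a connected subtree. Here edge (d,a) lies in no bag, so the decomposition is invalid.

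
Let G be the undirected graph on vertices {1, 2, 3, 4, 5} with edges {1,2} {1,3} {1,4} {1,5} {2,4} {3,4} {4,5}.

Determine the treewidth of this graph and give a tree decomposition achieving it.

Every bag has size at most 3, so the width is 3 − 1 = 2 and tw(G) ≤ 2. Conversely, {1, 2, 4} is a clique of size 3, and the vertices of any clique must share a bag in every tree decomposition; so some bag has ≥ 3 vertices and tw(G) ≥ 2. Combining the bounds, tw(G) = 2.

Treewidth 2.
One such decomposition:
Bags: B1 = {1, 2, 4}  B2 = {1, 3, 4}  B3 = {1, 4, 5}
Tree: B1–B2, B1–B3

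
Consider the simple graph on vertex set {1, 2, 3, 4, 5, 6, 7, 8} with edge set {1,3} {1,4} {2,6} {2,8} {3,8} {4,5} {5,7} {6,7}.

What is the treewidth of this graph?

A width-2 tree decomposition is:
Bags: B1 = {4, 5, 7}  B2 = {1, 4, 7}  B3 = {1, 3, 7}  B4 = {3, 7, 8}  B5 = {2, 7, 8}  B6 = {2, 6, 7}
Tree: B1–B2, B2–B3, B3–B4, B4–B5, B5–B6
Every bag has size at most 3, so the width is 3 − 1 = 2 and tw(G) ≤ 2. Since 7–5–4–1–3–8–2–6–7 is a cycle in G, G is not acyclic. Forests are exactly the graphs of treewidth ≤ 1, so tw(G) ≥ 2. Hence tw(G) = 2 exactly.

2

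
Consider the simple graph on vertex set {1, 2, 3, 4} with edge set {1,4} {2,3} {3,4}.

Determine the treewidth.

1

A width-1 tree decomposition is:
Bags: B1 = {2, 3}  B2 = {3, 4}  B3 = {1, 4}
Tree: B1–B2, B2–B3
The largest bag has 2 vertices, giving width 1; this decomposition certifies tw(G) ≤ 1. G has an edge, so its treewidth is at least 1. Therefore the treewidth is 1.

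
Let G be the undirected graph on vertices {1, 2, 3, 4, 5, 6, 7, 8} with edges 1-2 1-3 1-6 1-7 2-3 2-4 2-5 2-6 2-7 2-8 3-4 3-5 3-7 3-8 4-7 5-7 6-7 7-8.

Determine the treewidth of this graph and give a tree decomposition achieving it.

The largest bag has 4 vertices, giving width 3; this decomposition certifies tw(G) ≤ 3. For the lower bound, the 4 vertices {2, 3, 7, 8} are pairwise adjacent, and any tree decomposition puts a clique entirely inside one bag — forcing width ≥ 3. Combining the bounds, tw(G) = 3.

Treewidth 3.
One such decomposition:
Bags: B1 = {2, 3, 7, 8}  B2 = {1, 2, 3, 7}  B3 = {2, 3, 4, 7}  B4 = {1, 2, 6, 7}  B5 = {2, 3, 5, 7}
Tree: B1–B2, B1–B3, B2–B4, B3–B5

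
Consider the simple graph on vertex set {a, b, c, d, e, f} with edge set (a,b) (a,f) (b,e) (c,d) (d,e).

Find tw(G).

A width-1 tree decomposition is:
Bags: B1 = {c, d}  B2 = {d, e}  B3 = {b, e}  B4 = {a, b}  B5 = {a, f}
Tree: B1–B2, B2–B3, B3–B4, B4–B5
Every bag has size at most 2, so the width is 2 − 1 = 1 and tw(G) ≤ 1. Any graph with an edge has treewidth ≥ 1, and G has the edge c–d. Therefore the treewidth is 1.

1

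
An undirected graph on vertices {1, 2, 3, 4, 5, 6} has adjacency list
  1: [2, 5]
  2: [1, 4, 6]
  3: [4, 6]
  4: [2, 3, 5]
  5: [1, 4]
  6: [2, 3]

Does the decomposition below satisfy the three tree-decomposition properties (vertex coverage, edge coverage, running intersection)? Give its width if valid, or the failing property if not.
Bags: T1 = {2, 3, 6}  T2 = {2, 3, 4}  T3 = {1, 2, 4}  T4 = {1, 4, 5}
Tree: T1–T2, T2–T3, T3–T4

Every vertex of G appears in some bag (union = {1, 2, 3, 4, 5, 6}); every edge is covered by a bag; and for each vertex v the set of bags containing v is connected in the bag tree. The decomposition is therefore valid. The largest bag has 3 vertices, so the width is 2.

Yes; width 2.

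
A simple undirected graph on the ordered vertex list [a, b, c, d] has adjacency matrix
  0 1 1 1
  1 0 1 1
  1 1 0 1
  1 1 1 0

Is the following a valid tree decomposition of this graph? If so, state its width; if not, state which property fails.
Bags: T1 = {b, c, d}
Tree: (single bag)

No — vertex a appears in no bag.

A tree decomposition must satisfy three properties: every vertex lies in some bag; for every edge, both endpoints lie together in some bag; and for every vertex, the bags containing it form a connected subtree. Here vertex a appears in no bag, so the decomposition is invalid.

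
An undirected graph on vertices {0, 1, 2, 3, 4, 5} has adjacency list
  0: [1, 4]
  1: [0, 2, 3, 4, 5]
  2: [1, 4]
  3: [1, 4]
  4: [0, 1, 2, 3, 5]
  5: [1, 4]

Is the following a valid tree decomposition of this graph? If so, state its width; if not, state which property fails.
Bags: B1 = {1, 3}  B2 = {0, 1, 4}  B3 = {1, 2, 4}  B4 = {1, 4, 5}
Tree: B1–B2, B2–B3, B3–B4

No — edge (4,3) lies in no bag.

A tree decomposition must satisfy three properties: every vertex lies in some bag; for every edge, both endpoints lie together in some bag; and for every vertex, the bags containing it form a connected subtree. Here edge (4,3) lies in no bag, so the decomposition is invalid.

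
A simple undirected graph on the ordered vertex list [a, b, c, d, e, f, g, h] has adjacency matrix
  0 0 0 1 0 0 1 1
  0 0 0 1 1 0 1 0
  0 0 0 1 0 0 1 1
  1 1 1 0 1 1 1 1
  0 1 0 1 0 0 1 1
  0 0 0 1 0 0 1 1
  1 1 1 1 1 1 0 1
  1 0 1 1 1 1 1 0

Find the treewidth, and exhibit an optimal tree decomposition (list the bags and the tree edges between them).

Every bag has size at most 4, so the width is 4 − 1 = 3 and tw(G) ≤ 3. On the other hand G contains the 4-clique {d, e, g, h}. A clique must lie in a single bag of any decomposition, so no decomposition can have width below 3. Combining the bounds, tw(G) = 3.

Treewidth 3.
One such decomposition:
Bags: B1 = {d, f, g, h}  B2 = {a, d, g, h}  B3 = {d, e, g, h}  B4 = {b, d, e, g}  B5 = {c, d, g, h}
Tree: B1–B2, B1–B3, B3–B4, B3–B5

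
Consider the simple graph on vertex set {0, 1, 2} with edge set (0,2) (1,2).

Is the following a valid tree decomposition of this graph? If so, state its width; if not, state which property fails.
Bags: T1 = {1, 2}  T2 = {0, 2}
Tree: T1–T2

Checking the three conditions: (i) the bags cover all of {0, 1, 2}; (ii) for each edge, some bag contains both endpoints; (iii) the bags containing any fixed vertex form a subtree. All hold, so the decomposition is valid with width 2 − 1 = 1.

Yes; width 1.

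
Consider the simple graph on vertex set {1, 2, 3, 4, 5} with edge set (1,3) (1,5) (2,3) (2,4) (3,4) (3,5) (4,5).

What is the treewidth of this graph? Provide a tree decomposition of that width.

The largest bag has 3 vertices, giving width 2; this decomposition certifies tw(G) ≤ 2. On the other hand G contains the 3-clique {1, 3, 5}. A clique must lie in a single bag of any decomposition, so no decomposition can have width below 2. Hence tw(G) = 2 exactly.

Treewidth 2.
Bags: B1 = {2, 3, 4}  B2 = {3, 4, 5}  B3 = {1, 3, 5}
Tree: B1–B2, B2–B3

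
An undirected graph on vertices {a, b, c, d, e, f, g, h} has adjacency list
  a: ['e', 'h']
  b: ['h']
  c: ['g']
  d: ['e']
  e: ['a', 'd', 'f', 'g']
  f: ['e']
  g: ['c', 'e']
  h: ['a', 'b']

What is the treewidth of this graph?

1

A width-1 tree decomposition is:
Bags: B1 = {b, h}  B2 = {a, h}  B3 = {a, e}  B4 = {e, g}  B5 = {c, g}  B6 = {d, e}  B7 = {e, f}
Tree: B1–B2, B2–B3, B3–B4, B4–B5, B4–B6, B6–B7
Every bag has size at most 2, so the width is 2 − 1 = 1 and tw(G) ≤ 1. Since G has at least one edge (e.g. h–b), it is not an edgeless graph, so tw(G) ≥ 1. Hence tw(G) = 1 exactly.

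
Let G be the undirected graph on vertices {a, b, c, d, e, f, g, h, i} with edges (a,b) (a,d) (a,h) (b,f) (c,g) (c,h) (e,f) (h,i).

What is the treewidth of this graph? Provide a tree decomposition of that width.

Every bag has size at most 2, so the width is 2 − 1 = 1 and tw(G) ≤ 1. Any graph with an edge has treewidth ≥ 1, and G has the edge h–i. Therefore the treewidth is 1.

Treewidth 1.
One optimal decomposition is:
Bags: B1 = {h, i}  B2 = {a, h}  B3 = {c, h}  B4 = {a, b}  B5 = {b, f}  B6 = {c, g}  B7 = {e, f}  B8 = {a, d}
Tree: B1–B2, B1–B3, B2–B4, B4–B5, B3–B6, B5–B7, B4–B8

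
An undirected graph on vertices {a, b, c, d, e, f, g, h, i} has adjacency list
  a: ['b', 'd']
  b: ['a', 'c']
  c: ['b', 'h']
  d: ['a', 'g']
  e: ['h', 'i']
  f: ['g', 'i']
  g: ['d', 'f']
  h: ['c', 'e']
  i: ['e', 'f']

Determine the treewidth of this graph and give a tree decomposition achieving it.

Every bag has size at most 3, so the width is 3 − 1 = 2 and tw(G) ≤ 2. For the lower bound, G contains the cycle f–i–e–h–c–b–a–d–g–f, so G is not a forest; only forests have treewidth ≤ 1, hence tw(G) ≥ 2. The upper and lower bounds meet at 2, so that is the treewidth.

Treewidth 2.
One such decomposition:
Bags: B1 = {e, f, i}  B2 = {e, f, h}  B3 = {c, f, h}  B4 = {b, c, f}  B5 = {a, b, f}  B6 = {a, d, f}  B7 = {d, f, g}
Tree: B1–B2, B2–B3, B3–B4, B4–B5, B5–B6, B6–B7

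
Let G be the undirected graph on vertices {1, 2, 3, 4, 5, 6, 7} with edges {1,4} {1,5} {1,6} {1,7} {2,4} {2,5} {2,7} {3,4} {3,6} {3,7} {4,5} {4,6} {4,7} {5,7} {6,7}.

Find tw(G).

3

A width-3 tree decomposition is:
Bags: B1 = {1, 4, 5, 7}  B2 = {1, 4, 6, 7}  B3 = {3, 4, 6, 7}  B4 = {2, 4, 5, 7}
Tree: B1–B2, B2–B3, B1–B4
Every bag has size at most 4, so the width is 4 − 1 = 3 and tw(G) ≤ 3. Conversely, {1, 4, 5, 7} is a clique of size 4, and the vertices of any clique must share a bag in every tree decomposition; so some bag has ≥ 4 vertices and tw(G) ≥ 3. Therefore the treewidth is 3.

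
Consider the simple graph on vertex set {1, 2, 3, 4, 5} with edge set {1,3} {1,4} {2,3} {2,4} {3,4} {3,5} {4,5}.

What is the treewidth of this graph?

2

A width-2 tree decomposition is:
Bags: B1 = {2, 3, 4}  B2 = {3, 4, 5}  B3 = {1, 3, 4}
Tree: B1–B2, B1–B3
The largest bag has 3 vertices, giving width 2; this decomposition certifies tw(G) ≤ 2. On the other hand G contains the 3-clique {1, 3, 4}. A clique must lie in a single bag of any decomposition, so no decomposition can have width below 2. The upper and lower bounds meet at 2, so that is the treewidth.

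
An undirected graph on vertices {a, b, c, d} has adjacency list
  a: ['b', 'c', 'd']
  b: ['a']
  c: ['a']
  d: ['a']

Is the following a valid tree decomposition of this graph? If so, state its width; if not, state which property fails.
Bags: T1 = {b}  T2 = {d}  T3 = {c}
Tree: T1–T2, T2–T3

No — vertex a appears in no bag.

A tree decomposition must satisfy three properties: every vertex lies in some bag; for every edge, both endpoints lie together in some bag; and for every vertex, the bags containing it form a connected subtree. Here vertex a appears in no bag, so the decomposition is invalid.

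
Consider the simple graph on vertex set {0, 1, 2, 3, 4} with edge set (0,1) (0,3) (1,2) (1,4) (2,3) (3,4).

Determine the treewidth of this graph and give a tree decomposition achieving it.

The largest bag has 3 vertices, giving width 2; this decomposition certifies tw(G) ≤ 2. The edges 3–0–1–4–3 form a cycle, so G is not a tree and its treewidth is at least 2. The upper and lower bounds meet at 2, so that is the treewidth.

Treewidth 2.
Bags: B1 = {0, 1, 3}  B2 = {1, 3, 4}  B3 = {1, 2, 3}
Tree: B1–B2, B2–B3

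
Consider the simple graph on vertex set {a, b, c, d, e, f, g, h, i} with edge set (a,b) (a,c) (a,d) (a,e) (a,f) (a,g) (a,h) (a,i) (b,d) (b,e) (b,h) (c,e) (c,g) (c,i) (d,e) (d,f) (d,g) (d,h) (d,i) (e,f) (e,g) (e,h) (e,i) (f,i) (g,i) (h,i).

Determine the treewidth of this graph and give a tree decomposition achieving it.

Treewidth 4.
One optimal decomposition is:
Bags: B1 = {a, d, e, h, i}  B2 = {a, d, e, g, i}  B3 = {a, d, e, f, i}  B4 = {a, b, d, e, h}  B5 = {a, c, e, g, i}
Tree: B1–B2, B1–B3, B1–B4, B2–B5

Each bag holds 5 vertices, so the decomposition has width 4, which upper-bounds the treewidth. For the lower bound, the 5 vertices {a, b, d, e, h} are pairwise adjacent, and any tree decomposition puts a clique entirely inside one bag — forcing width ≥ 4. The upper and lower bounds meet at 4, so that is the treewidth.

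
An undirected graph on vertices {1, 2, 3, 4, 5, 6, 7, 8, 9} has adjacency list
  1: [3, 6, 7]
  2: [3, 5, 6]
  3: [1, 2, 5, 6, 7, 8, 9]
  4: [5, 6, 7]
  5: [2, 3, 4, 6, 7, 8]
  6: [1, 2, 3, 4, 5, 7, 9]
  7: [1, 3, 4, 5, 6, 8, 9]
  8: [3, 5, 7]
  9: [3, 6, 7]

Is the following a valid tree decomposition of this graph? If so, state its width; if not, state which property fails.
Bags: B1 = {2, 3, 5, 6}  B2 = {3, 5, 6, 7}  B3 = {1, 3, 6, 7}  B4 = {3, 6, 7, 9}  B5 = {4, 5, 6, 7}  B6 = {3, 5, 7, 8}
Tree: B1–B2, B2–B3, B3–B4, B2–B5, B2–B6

Yes; width 3.

Checking the three conditions: (i) the bags cover all of {1, 2, 3, 4, 5, 6, 7, 8, 9}; (ii) for each edge, some bag contains both endpoints; (iii) the bags containing any fixed vertex form a subtree. All hold, so the decomposition is valid with width 4 − 1 = 3.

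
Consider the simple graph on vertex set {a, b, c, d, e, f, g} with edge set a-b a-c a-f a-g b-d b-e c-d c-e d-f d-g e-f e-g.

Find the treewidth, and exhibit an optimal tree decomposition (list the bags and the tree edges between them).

Treewidth 3.
Bags: B1 = {a, b, d, e}  B2 = {a, c, d, e}  B3 = {a, d, e, g}  B4 = {a, d, e, f}
Tree: B1–B2, B2–B3, B3–B4

Every bag has size at most 4, so the width is 4 − 1 = 3 and tw(G) ≤ 3. For the lower bound: the 4 vertex sets {b,e}, {c,d}, {a}, {g} are disjoint, each induces a connected subgraph, and every pair is joined by at least one edge of G. Contracting each set to a single vertex therefore yields K_{4} as a minor, and since treewidth is minor-monotone, tw(G) ≥ tw(K_{4}) = 3. Combining the bounds, tw(G) = 3.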